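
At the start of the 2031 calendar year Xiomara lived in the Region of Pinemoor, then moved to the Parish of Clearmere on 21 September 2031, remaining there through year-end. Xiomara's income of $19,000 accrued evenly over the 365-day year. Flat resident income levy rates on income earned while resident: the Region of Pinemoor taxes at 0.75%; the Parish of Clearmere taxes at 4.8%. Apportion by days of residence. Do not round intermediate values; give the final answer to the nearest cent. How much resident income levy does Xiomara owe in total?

$357.54

The Region of Pinemoor, 1 January – 20 September 2031: 263 days → $19,000 × 0.75% × 263/365 = $102.6781
The Parish of Clearmere, 21 September – 31 December 2031: 102 days → $19,000 × 4.8% × 102/365 = $254.8603
Total = $357.5384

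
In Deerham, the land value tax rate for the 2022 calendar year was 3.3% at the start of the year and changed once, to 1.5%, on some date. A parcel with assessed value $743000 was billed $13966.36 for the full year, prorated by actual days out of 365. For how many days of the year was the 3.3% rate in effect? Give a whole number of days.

Let d = days at the first rate; then 365 − d days at the second rate.
$743000 × [3.3%·d + 1.5%·(365−d)] / 365 = $13966.36
Solving gives d = 77, so the new rate took effect on 19 March 2022.

77 days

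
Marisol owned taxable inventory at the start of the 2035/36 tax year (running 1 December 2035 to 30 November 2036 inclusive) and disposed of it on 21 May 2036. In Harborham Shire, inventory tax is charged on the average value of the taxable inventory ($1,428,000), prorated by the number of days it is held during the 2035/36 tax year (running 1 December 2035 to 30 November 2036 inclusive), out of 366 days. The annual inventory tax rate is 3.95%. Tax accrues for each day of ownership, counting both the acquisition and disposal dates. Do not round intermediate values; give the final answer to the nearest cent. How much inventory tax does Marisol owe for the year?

$26,661.85

Days held (1 Dec 2035 – 21 May 2036): 173 out of 366
Tax = $1,428,000 × 3.95% × 173/366 = $26,661.8525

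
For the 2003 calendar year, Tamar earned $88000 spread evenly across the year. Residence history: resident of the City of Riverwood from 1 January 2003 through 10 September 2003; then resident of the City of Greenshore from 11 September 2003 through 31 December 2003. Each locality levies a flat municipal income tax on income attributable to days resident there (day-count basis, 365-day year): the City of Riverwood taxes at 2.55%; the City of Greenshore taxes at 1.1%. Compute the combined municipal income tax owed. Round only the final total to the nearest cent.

$1852.46

The City of Riverwood, 1 January – 10 September 2003: 253 days → $88000 × 2.55% × 253/365 = $1555.4301
The City of Greenshore, 11 September – 31 December 2003: 112 days → $88000 × 1.1% × 112/365 = $297.0301
Total = $1852.4603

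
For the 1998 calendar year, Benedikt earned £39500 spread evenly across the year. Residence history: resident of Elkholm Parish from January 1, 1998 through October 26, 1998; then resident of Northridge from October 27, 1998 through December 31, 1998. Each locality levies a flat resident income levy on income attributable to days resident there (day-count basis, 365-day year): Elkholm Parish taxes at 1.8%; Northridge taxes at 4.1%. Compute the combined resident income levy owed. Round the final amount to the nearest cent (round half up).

£875.28

Elkholm Parish, January 1 – October 26, 1998: 299 days → £39500 × 1.8% × 299/365 = £582.4356
Northridge, October 27 – December 31, 1998: 66 days → £39500 × 4.1% × 66/365 = £292.8411
Total = £875.2767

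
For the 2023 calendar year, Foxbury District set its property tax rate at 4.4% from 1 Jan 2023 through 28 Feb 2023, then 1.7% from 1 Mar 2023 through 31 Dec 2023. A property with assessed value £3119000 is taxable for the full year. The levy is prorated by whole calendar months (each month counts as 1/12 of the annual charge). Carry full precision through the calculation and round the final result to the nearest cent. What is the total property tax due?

£67058.50

1 Jan – 28 Feb 2023: 2 months at 4.4% → £3119000 × 4.4% × 2/12 = £22872.6667
1 Mar – 31 Dec 2023: 10 months at 1.7% → £3119000 × 1.7% × 10/12 = £44185.8333
Total = £67058.5000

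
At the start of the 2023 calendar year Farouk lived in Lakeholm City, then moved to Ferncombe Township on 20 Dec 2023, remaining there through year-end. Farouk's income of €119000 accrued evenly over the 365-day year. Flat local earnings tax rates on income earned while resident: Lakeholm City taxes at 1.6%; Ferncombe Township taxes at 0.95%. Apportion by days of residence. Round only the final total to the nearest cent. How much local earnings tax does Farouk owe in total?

Lakeholm City, 1 Jan – 19 Dec 2023: 353 days → €119000 × 1.6% × 353/365 = €1841.4027
Ferncombe Township, 20 Dec – 31 Dec 2023: 12 days → €119000 × 0.95% × 12/365 = €37.1671
Total = €1878.5699

€1878.57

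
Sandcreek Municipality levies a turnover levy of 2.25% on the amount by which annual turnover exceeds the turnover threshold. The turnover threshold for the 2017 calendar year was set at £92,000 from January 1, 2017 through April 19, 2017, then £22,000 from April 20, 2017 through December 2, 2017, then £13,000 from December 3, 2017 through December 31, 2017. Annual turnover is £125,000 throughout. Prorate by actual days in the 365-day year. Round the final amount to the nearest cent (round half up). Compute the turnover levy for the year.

January 1 – April 19, 2017: 109 days, exemption £92,000 → (£125,000 − £92,000) × 2.25% × 109/365 = £221.7329
April 20 – December 2, 2017: 227 days, exemption £22,000 → (£125,000 − £22,000) × 2.25% × 227/365 = £1,441.2945
December 3 – December 31, 2017: 29 days, exemption £13,000 → (£125,000 − £13,000) × 2.25% × 29/365 = £200.2192
Total = £1,863.2466

£1,863.25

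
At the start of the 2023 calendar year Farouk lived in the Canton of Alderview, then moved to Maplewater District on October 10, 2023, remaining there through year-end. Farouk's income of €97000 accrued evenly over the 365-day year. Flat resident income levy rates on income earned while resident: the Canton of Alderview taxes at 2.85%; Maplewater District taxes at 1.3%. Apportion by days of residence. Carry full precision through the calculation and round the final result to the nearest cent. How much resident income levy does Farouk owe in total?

€2422.61

The Canton of Alderview, January 1 – October 9, 2023: 282 days → €97000 × 2.85% × 282/365 = €2135.8603
Maplewater District, October 10 – December 31, 2023: 83 days → €97000 × 1.3% × 83/365 = €286.7479
Total = €2422.6082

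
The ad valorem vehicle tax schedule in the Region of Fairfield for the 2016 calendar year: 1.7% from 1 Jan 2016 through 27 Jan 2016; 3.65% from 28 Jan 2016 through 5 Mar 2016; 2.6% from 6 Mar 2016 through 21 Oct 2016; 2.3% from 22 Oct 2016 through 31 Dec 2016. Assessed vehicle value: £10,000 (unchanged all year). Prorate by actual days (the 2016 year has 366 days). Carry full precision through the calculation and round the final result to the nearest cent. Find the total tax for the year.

1 Jan – 27 Jan 2016: 27 days at 1.7% → £10,000 × 1.7% × 27/366 = £12.5410
28 Jan – 5 Mar 2016: 38 days at 3.65% → £10,000 × 3.65% × 38/366 = £37.8962
6 Mar – 21 Oct 2016: 230 days at 2.6% → £10,000 × 2.6% × 230/366 = £163.3880
22 Oct – 31 Dec 2016: 71 days at 2.3% → £10,000 × 2.3% × 71/366 = £44.6175
Total = £258.4426

£258.44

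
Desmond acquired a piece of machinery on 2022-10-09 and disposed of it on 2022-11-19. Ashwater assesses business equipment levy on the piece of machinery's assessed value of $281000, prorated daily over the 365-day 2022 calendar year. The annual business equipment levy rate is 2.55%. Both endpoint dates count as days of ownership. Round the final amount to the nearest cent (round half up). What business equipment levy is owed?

Days held (2022-10-09 to 2022-11-19): 42 out of 365
Tax = $281000 × 2.55% × 42/365 = $824.5233

$824.52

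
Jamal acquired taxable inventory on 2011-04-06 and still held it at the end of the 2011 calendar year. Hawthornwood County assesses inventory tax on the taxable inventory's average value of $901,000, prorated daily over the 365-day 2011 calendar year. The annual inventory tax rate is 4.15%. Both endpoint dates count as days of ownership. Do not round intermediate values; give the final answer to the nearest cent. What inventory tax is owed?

$27,659.47

Days held (2011-04-06 to 2011-12-31): 270 out of 365
Tax = $901,000 × 4.15% × 270/365 = $27,659.4658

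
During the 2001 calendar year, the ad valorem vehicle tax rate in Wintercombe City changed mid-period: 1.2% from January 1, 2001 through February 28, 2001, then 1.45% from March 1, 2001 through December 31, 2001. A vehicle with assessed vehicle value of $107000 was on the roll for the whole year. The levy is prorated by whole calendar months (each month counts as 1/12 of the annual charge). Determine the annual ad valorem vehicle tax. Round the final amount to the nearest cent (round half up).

$1506.92

January 1 – February 28, 2001: 2 months at 1.2% → $107000 × 1.2% × 2/12 = $214.0000
March 1 – December 31, 2001: 10 months at 1.45% → $107000 × 1.45% × 10/12 = $1292.9167
Total = $1506.9167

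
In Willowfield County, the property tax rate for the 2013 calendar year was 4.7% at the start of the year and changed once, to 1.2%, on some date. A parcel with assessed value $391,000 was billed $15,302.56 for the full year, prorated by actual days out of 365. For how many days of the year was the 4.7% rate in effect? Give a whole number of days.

Let d = days at the first rate; then 365 − d days at the second rate.
$391,000 × [4.7%·d + 1.2%·(365−d)] / 365 = $15,302.56
Solving gives d = 283, so the new rate took effect on 11 October 2013.

283 days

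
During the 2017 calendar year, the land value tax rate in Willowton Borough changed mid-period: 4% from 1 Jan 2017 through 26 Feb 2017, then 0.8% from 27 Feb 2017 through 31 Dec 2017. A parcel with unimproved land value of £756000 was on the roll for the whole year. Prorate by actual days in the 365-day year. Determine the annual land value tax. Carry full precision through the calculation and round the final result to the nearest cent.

£9825.93

1 Jan – 26 Feb 2017: 57 days at 4% → £756000 × 4% × 57/365 = £4722.4110
27 Feb – 31 Dec 2017: 308 days at 0.8% → £756000 × 0.8% × 308/365 = £5103.5178
Total = £9825.9288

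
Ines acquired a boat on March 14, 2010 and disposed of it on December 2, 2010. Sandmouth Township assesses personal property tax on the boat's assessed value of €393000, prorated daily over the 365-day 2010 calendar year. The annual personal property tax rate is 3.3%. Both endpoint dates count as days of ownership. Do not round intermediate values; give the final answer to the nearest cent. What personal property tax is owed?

€9380.32

Days held (March 14 – December 2, 2010): 264 out of 365
Tax = €393000 × 3.3% × 264/365 = €9380.3178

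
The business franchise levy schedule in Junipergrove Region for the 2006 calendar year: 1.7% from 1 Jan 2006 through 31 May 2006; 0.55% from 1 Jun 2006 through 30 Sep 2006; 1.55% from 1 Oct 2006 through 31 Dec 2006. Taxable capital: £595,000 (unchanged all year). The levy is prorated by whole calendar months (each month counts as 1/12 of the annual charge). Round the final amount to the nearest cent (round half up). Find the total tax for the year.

£7,611.04

1 Jan – 31 May 2006: 5 months at 1.7% → £595,000 × 1.7% × 5/12 = £4,214.5833
1 Jun – 30 Sep 2006: 4 months at 0.55% → £595,000 × 0.55% × 4/12 = £1,090.8333
1 Oct – 31 Dec 2006: 3 months at 1.55% → £595,000 × 1.55% × 3/12 = £2,305.6250
Total = £7,611.0417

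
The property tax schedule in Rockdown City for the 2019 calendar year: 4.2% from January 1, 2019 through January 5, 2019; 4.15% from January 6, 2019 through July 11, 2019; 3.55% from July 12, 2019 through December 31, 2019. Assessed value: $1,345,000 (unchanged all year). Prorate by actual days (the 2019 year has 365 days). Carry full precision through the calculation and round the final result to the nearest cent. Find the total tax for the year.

January 1 – January 5, 2019: 5 days at 4.2% → $1,345,000 × 4.2% × 5/365 = $773.8356
January 6 – July 11, 2019: 187 days at 4.15% → $1,345,000 × 4.15% × 187/365 = $28,596.9110
July 12 – December 31, 2019: 173 days at 3.55% → $1,345,000 × 3.55% × 173/365 = $22,631.0068
Total = $52,001.7534

$52,001.75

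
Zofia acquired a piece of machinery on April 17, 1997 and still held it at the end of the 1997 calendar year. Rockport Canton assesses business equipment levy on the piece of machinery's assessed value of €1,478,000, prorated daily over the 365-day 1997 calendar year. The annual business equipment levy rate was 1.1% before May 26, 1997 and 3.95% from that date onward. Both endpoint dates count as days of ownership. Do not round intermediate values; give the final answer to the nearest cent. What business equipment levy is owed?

€36,925.70

April 17 – May 25, 1997: 39 days at 1.1% → €1,478,000 × 1.1% × 39/365 = €1,737.1562
May 26 – December 31, 1997: 220 days at 3.95% → €1,478,000 × 3.95% × 220/365 = €35,188.5479
Total = €36,925.7041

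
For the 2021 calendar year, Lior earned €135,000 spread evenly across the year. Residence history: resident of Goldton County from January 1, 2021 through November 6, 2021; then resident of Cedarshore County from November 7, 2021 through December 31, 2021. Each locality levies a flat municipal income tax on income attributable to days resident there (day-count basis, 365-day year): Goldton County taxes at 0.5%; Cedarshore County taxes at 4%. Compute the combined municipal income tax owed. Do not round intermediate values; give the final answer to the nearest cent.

Goldton County, January 1 – November 6, 2021: 310 days → €135,000 × 0.5% × 310/365 = €573.2877
Cedarshore County, November 7 – December 31, 2021: 55 days → €135,000 × 4% × 55/365 = €813.6986
Total = €1,386.9863

€1,386.99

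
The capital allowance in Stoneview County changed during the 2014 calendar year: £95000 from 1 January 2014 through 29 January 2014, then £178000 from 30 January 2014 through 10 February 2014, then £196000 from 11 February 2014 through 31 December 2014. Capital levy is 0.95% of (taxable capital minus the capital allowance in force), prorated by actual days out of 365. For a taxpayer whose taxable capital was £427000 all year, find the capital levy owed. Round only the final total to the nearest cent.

1 January – 29 January 2014: 29 days, exemption £95000 → (£427000 − £95000) × 0.95% × 29/365 = £250.5918
30 January – 10 February 2014: 12 days, exemption £178000 → (£427000 − £178000) × 0.95% × 12/365 = £77.7699
11 February – 31 December 2014: 324 days, exemption £196000 → (£427000 − £196000) × 0.95% × 324/365 = £1947.9945
Total = £2276.3562

£2276.36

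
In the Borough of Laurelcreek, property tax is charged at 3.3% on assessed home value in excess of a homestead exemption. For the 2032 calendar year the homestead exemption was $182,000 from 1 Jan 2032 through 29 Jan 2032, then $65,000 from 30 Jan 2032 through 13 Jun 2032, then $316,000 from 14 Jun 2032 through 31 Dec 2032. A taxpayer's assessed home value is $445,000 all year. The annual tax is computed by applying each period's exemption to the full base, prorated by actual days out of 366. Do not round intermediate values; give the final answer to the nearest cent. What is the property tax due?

1 Jan – 29 Jan 2032: 29 days, exemption $182,000 → ($445,000 − $182,000) × 3.3% × 29/366 = $687.6803
30 Jan – 13 Jun 2032: 136 days, exemption $65,000 → ($445,000 − $65,000) × 3.3% × 136/366 = $4,659.6721
14 Jun – 31 Dec 2032: 201 days, exemption $316,000 → ($445,000 − $316,000) × 3.3% × 201/366 = $2,337.8607
Total = $7,685.2131

$7,685.21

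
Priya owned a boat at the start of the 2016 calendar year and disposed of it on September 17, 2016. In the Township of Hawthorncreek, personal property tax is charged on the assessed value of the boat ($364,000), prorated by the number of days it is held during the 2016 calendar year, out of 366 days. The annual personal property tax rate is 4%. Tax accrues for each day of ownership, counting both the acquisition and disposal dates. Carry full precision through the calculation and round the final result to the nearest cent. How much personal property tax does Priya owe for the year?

$10,382.95

Days held (January 1 – September 17, 2016): 261 out of 366
Tax = $364,000 × 4% × 261/366 = $10,382.9508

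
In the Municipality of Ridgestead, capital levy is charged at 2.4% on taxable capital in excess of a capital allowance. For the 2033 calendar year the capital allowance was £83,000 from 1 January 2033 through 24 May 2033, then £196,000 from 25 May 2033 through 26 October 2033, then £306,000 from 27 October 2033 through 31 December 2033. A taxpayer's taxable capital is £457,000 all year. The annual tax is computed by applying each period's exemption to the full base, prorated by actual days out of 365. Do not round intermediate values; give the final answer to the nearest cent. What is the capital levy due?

1 January – 24 May 2033: 144 days, exemption £83,000 → (£457,000 − £83,000) × 2.4% × 144/365 = £3,541.2164
25 May – 26 October 2033: 155 days, exemption £196,000 → (£457,000 − £196,000) × 2.4% × 155/365 = £2,660.0548
27 October – 31 December 2033: 66 days, exemption £306,000 → (£457,000 − £306,000) × 2.4% × 66/365 = £655.2986
Total = £6,856.5699

£6,856.57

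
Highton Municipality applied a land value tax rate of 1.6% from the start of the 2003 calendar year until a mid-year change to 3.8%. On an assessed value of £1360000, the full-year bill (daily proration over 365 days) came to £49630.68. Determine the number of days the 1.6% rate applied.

25 days

Let d = days at the first rate; then 365 − d days at the second rate.
£1360000 × [1.6%·d + 3.8%·(365−d)] / 365 = £49630.68
Solving gives d = 25, so the new rate took effect on 26 Jan 2003.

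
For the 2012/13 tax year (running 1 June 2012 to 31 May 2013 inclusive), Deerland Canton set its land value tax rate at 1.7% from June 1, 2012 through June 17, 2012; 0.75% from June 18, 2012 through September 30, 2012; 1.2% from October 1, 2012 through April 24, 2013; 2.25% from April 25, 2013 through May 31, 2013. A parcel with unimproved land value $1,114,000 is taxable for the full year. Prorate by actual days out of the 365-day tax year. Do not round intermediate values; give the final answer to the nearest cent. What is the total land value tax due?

$13,371.05

June 1 – June 17, 2012: 17 days at 1.7% → $1,114,000 × 1.7% × 17/365 = $882.0438
June 18 – September 30, 2012: 105 days at 0.75% → $1,114,000 × 0.75% × 105/365 = $2,403.4932
October 1, 2012 – April 24, 2013: 206 days at 1.2% → $1,114,000 × 1.2% × 206/365 = $7,544.6795
April 25 – May 31, 2013: 37 days at 2.25% → $1,114,000 × 2.25% × 37/365 = $2,540.8356
Total = $13,371.0521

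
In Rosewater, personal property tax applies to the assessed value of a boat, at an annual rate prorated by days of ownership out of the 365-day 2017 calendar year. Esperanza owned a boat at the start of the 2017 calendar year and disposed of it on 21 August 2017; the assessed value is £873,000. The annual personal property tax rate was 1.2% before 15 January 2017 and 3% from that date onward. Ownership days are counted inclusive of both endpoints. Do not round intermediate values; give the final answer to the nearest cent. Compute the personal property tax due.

£16,115.82

1 January – 14 January 2017: 14 days at 1.2% → £873,000 × 1.2% × 14/365 = £401.8192
15 January – 21 August 2017: 219 days at 3% → £873,000 × 3% × 219/365 = £15,714.0000
Total = £16,115.8192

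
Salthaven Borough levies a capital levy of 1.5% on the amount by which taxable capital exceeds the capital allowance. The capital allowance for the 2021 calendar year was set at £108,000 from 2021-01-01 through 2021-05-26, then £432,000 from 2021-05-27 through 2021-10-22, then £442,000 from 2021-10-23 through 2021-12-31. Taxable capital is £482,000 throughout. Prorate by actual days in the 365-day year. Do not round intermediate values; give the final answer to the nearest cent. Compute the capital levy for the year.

2021-01-01 to 2021-05-26: 146 days, exemption £108,000 → (£482,000 − £108,000) × 1.5% × 146/365 = £2,244.0000
2021-05-27 to 2021-10-22: 149 days, exemption £432,000 → (£482,000 − £432,000) × 1.5% × 149/365 = £306.1644
2021-10-23 to 2021-12-31: 70 days, exemption £442,000 → (£482,000 − £442,000) × 1.5% × 70/365 = £115.0685
Total = £2,665.2329

£2,665.23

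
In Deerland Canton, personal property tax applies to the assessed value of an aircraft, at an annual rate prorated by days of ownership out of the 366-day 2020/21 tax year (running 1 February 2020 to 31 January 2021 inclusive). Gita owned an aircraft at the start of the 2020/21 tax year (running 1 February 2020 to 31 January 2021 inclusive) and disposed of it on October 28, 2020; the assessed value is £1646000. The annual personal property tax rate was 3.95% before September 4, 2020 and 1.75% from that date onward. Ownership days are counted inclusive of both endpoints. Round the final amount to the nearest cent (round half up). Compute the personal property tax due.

February 1 – September 3, 2020: 216 days at 3.95% → £1646000 × 3.95% × 216/366 = £38370.6885
September 4 – October 28, 2020: 55 days at 1.75% → £1646000 × 1.75% × 55/366 = £4328.6202
Total = £42699.3087

£42699.31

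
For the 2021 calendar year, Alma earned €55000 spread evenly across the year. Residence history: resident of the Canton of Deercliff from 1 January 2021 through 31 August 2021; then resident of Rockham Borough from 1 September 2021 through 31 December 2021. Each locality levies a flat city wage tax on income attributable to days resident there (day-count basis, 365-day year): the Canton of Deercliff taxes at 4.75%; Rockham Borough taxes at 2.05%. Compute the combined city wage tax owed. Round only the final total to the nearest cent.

The Canton of Deercliff, 1 January – 31 August 2021: 243 days → €55000 × 4.75% × 243/365 = €1739.2808
Rockham Borough, 1 September – 31 December 2021: 122 days → €55000 × 2.05% × 122/365 = €376.8630
Total = €2116.1438

€2116.14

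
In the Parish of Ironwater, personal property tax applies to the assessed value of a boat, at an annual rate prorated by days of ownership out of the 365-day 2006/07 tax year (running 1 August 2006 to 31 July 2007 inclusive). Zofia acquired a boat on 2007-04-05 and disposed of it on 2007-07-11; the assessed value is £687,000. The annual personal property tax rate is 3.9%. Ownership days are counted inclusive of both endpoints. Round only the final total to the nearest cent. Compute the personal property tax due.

£7,193.74

Days held (2007-04-05 to 2007-07-11): 98 out of 365
Tax = £687,000 × 3.9% × 98/365 = £7,193.7370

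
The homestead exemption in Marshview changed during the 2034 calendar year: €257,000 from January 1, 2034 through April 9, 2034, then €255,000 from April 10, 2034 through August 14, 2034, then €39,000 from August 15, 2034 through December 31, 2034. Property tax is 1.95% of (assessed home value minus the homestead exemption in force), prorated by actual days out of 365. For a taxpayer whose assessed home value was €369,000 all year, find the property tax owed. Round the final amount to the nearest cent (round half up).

January 1 – April 9, 2034: 99 days, exemption €257,000 → (€369,000 − €257,000) × 1.95% × 99/365 = €592.3726
April 10 – August 14, 2034: 127 days, exemption €255,000 → (€369,000 − €255,000) × 1.95% × 127/365 = €773.4822
August 15 – December 31, 2034: 139 days, exemption €39,000 → (€369,000 − €39,000) × 1.95% × 139/365 = €2,450.5890
Total = €3,816.4438

€3,816.44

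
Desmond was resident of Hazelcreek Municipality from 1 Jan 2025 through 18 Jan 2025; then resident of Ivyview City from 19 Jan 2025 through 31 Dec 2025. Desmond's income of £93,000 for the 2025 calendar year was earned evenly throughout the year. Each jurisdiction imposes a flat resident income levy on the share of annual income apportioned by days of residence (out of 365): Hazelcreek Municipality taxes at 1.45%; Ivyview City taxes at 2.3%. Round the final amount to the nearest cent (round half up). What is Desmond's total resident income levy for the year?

£2,100.02

Hazelcreek Municipality, 1 Jan – 18 Jan 2025: 18 days → £93,000 × 1.45% × 18/365 = £66.5014
Ivyview City, 19 Jan – 31 Dec 2025: 347 days → £93,000 × 2.3% × 347/365 = £2,033.5151
Total = £2,100.0164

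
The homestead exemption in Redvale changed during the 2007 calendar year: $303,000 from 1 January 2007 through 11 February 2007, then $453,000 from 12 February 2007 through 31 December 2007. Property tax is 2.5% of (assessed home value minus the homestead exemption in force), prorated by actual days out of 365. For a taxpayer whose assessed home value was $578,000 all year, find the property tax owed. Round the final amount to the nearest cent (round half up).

$3,556.51

1 January – 11 February 2007: 42 days, exemption $303,000 → ($578,000 − $303,000) × 2.5% × 42/365 = $791.0959
12 February – 31 December 2007: 323 days, exemption $453,000 → ($578,000 − $453,000) × 2.5% × 323/365 = $2,765.4110
Total = $3,556.5068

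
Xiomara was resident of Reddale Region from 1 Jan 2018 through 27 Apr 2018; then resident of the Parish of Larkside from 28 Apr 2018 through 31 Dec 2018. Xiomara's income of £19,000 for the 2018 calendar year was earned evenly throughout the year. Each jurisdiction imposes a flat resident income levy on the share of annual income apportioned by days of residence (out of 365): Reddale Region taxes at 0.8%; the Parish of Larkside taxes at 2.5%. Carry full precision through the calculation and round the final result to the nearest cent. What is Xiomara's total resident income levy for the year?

Reddale Region, 1 Jan – 27 Apr 2018: 117 days → £19,000 × 0.8% × 117/365 = £48.7233
The Parish of Larkside, 28 Apr – 31 Dec 2018: 248 days → £19,000 × 2.5% × 248/365 = £322.7397
Total = £371.4630

£371.46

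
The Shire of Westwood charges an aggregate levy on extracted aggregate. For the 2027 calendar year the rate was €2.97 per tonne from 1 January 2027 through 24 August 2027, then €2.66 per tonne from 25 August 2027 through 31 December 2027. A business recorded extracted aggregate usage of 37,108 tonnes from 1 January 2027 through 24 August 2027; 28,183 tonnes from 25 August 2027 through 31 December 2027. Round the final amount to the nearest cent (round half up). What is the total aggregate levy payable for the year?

1 January – 24 August 2027: 37,108 tonnes at €2.97/tonne → €110210.76
25 August – 31 December 2027: 28,183 tonnes at €2.66/tonne → €74966.78

€185177.54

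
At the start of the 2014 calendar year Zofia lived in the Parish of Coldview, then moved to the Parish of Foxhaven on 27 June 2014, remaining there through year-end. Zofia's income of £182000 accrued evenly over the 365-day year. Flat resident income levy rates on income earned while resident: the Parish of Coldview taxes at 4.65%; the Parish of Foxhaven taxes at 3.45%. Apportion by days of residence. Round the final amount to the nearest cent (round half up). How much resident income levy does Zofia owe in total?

£7338.09

The Parish of Coldview, 1 January – 26 June 2014: 177 days → £182000 × 4.65% × 177/365 = £4103.9753
The Parish of Foxhaven, 27 June – 31 December 2014: 188 days → £182000 × 3.45% × 188/365 = £3234.1151
Total = £7338.0904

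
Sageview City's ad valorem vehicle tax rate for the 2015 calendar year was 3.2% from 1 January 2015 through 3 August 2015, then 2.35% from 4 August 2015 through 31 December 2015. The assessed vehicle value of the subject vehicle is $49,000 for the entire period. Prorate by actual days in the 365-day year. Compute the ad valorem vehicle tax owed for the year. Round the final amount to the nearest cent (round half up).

1 January – 3 August 2015: 215 days at 3.2% → $49,000 × 3.2% × 215/365 = $923.6164
4 August – 31 December 2015: 150 days at 2.35% → $49,000 × 2.35% × 150/365 = $473.2192
Total = $1,396.8356

$1,396.84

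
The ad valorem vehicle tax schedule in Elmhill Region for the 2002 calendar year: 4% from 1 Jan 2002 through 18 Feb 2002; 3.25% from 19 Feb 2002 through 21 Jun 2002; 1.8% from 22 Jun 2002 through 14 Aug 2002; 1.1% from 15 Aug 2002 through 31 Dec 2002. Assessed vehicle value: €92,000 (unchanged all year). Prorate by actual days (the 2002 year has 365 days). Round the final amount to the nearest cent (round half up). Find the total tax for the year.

€2,132.01

1 Jan – 18 Feb 2002: 49 days at 4% → €92,000 × 4% × 49/365 = €494.0274
19 Feb – 21 Jun 2002: 123 days at 3.25% → €92,000 × 3.25% × 123/365 = €1,007.5890
22 Jun – 14 Aug 2002: 54 days at 1.8% → €92,000 × 1.8% × 54/365 = €244.9973
15 Aug – 31 Dec 2002: 139 days at 1.1% → €92,000 × 1.1% × 139/365 = €385.3918
Total = €2,132.0055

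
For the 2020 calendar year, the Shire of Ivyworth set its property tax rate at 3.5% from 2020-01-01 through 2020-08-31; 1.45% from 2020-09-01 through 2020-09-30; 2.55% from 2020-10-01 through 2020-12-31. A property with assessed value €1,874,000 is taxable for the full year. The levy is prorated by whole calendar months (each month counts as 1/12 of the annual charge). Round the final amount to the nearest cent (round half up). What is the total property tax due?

€57,937.83

2020-01-01 to 2020-08-31: 8 months at 3.5% → €1,874,000 × 3.5% × 8/12 = €43,726.6667
2020-09-01 to 2020-09-30: 1 month at 1.45% → €1,874,000 × 1.45% × 1/12 = €2,264.4167
2020-10-01 to 2020-12-31: 3 months at 2.55% → €1,874,000 × 2.55% × 3/12 = €11,946.7500
Total = €57,937.8333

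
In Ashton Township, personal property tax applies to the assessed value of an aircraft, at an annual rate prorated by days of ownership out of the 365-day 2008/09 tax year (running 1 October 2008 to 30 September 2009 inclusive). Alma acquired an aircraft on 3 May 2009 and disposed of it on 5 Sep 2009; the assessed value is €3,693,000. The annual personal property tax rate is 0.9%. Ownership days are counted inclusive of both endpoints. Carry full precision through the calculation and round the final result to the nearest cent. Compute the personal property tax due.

Days held (3 May – 5 Sep 2009): 126 out of 365
Tax = €3,693,000 × 0.9% × 126/365 = €11,473.5945

€11,473.59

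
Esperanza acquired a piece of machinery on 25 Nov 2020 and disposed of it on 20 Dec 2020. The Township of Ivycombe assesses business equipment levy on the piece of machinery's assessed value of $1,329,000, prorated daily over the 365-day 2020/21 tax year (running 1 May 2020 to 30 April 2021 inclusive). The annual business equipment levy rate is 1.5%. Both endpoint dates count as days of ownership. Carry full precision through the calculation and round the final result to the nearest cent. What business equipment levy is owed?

$1,420.03

Days held (25 Nov – 20 Dec 2020): 26 out of 365
Tax = $1,329,000 × 1.5% × 26/365 = $1,420.0274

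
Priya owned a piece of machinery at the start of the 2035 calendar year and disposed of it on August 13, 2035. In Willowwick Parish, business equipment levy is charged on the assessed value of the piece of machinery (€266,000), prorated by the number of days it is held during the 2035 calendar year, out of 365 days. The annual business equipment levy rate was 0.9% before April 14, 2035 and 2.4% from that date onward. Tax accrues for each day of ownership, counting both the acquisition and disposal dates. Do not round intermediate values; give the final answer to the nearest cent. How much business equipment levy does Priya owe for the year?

January 1 – April 13, 2035: 103 days at 0.9% → €266,000 × 0.9% × 103/365 = €675.5671
April 14 – August 13, 2035: 122 days at 2.4% → €266,000 × 2.4% × 122/365 = €2,133.8301
Total = €2,809.3973

€2,809.40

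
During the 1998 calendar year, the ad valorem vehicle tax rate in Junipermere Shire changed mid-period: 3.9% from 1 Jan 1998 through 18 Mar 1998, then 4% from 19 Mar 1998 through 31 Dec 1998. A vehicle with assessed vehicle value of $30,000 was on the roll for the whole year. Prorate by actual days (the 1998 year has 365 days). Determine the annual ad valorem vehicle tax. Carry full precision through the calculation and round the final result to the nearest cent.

1 Jan – 18 Mar 1998: 77 days at 3.9% → $30,000 × 3.9% × 77/365 = $246.8219
19 Mar – 31 Dec 1998: 288 days at 4% → $30,000 × 4% × 288/365 = $946.8493
Total = $1,193.6712

$1,193.67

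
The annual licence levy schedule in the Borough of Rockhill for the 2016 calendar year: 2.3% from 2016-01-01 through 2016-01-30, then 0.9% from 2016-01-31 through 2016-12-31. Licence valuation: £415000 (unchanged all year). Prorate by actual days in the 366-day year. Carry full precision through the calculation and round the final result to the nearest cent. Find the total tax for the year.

£4211.23

2016-01-01 to 2016-01-30: 30 days at 2.3% → £415000 × 2.3% × 30/366 = £782.3770
2016-01-31 to 2016-12-31: 336 days at 0.9% → £415000 × 0.9% × 336/366 = £3428.8525
Total = £4211.2295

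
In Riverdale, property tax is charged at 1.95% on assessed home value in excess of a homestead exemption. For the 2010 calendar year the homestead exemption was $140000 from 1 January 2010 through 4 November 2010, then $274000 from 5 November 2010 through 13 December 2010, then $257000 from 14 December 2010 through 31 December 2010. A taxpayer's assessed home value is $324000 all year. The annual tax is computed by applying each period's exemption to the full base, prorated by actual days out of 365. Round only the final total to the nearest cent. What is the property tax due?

$3196.29

1 January – 4 November 2010: 308 days, exemption $140000 → ($324000 − $140000) × 1.95% × 308/365 = $3027.6822
5 November – 13 December 2010: 39 days, exemption $274000 → ($324000 − $274000) × 1.95% × 39/365 = $104.1781
14 December – 31 December 2010: 18 days, exemption $257000 → ($324000 − $257000) × 1.95% × 18/365 = $64.4301
Total = $3196.2904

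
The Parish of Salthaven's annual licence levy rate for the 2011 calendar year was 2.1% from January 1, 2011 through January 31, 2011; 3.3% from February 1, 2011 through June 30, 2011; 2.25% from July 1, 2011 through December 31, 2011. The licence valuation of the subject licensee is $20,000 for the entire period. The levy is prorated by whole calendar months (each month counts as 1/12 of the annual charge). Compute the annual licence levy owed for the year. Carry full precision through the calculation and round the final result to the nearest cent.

$535.00

January 1 – January 31, 2011: 1 month at 2.1% → $20,000 × 2.1% × 1/12 = $35.0000
February 1 – June 30, 2011: 5 months at 3.3% → $20,000 × 3.3% × 5/12 = $275.0000
July 1 – December 31, 2011: 6 months at 2.25% → $20,000 × 2.25% × 6/12 = $225.0000
Total = $535.0000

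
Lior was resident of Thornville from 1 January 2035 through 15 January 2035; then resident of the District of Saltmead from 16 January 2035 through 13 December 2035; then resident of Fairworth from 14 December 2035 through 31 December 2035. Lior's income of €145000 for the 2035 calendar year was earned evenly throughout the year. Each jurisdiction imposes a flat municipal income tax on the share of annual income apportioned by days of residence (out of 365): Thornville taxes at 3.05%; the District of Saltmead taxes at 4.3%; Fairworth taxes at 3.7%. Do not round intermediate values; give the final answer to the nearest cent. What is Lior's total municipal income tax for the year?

€6117.61

Thornville, 1 January – 15 January 2035: 15 days → €145000 × 3.05% × 15/365 = €181.7466
The District of Saltmead, 16 January – 13 December 2035: 332 days → €145000 × 4.3% × 332/365 = €5671.2877
Fairworth, 14 December – 31 December 2035: 18 days → €145000 × 3.7% × 18/365 = €264.5753
Total = €6117.6096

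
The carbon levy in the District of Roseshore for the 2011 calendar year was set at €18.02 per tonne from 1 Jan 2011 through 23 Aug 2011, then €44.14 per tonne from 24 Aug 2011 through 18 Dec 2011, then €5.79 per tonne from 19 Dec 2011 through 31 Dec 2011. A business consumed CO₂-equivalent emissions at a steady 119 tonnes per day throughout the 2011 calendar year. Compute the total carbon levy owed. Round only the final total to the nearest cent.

1 Jan – 23 Aug 2011: 235 days × 119 tonnes/day = 27,965 tonnes at €18.02/tonne → €503,929.30
24 Aug – 18 Dec 2011: 117 days × 119 tonnes/day = 13,923 tonnes at €44.14/tonne → €614,561.22
19 Dec – 31 Dec 2011: 13 days × 119 tonnes/day = 1,547 tonnes at €5.79/tonne → €8,957.13

€1,127,447.65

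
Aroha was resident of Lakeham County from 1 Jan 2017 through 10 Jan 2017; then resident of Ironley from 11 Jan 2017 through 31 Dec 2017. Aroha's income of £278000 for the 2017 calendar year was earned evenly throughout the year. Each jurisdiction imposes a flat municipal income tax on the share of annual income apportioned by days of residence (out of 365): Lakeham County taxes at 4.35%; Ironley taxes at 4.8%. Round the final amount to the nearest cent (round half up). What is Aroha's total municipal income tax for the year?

£13309.73

Lakeham County, 1 Jan – 10 Jan 2017: 10 days → £278000 × 4.35% × 10/365 = £331.3151
Ironley, 11 Jan – 31 Dec 2017: 355 days → £278000 × 4.8% × 355/365 = £12978.4110
Total = £13309.7260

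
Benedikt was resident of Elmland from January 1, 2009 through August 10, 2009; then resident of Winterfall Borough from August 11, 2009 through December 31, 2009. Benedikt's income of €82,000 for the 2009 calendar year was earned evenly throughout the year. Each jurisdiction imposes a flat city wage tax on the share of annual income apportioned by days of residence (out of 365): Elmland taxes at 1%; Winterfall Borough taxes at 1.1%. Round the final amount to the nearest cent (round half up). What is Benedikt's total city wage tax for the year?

€852.13

Elmland, January 1 – August 10, 2009: 222 days → €82,000 × 1% × 222/365 = €498.7397
Winterfall Borough, August 11 – December 31, 2009: 143 days → €82,000 × 1.1% × 143/365 = €353.3863
Total = €852.1260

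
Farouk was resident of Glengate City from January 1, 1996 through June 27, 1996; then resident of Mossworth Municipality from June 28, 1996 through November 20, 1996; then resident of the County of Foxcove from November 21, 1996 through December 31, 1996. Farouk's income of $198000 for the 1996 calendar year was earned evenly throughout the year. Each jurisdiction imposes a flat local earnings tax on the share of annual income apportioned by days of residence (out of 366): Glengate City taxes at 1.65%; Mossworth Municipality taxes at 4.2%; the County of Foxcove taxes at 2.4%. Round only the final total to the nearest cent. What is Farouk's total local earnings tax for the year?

$5447.43

Glengate City, January 1 – June 27, 1996: 179 days → $198000 × 1.65% × 179/366 = $1597.7951
Mossworth Municipality, June 28 – November 20, 1996: 146 days → $198000 × 4.2% × 146/366 = $3317.3115
The County of Foxcove, November 21 – December 31, 1996: 41 days → $198000 × 2.4% × 41/366 = $532.3279
Total = $5447.4344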